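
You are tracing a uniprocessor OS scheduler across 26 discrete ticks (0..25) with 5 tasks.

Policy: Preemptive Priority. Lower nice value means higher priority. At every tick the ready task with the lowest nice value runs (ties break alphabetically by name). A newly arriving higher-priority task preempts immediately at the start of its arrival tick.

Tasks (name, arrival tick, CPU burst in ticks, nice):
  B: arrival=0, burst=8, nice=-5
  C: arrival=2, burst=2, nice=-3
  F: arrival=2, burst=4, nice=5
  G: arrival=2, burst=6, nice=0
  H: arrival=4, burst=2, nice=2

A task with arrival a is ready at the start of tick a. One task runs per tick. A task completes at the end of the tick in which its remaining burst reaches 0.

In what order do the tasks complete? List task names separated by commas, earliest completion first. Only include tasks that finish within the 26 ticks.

completion order = B, C, G, H, F

t=0: ready={B} → run B
t=1: ready={B} → run B
t=2: ready={B,C,F,G} → run B
t=3: ready={B,C,F,G} → run B
t=4: ready={B,C,F,G,H} → run B
t=5: ready={B,C,F,G,H} → run B
t=6: ready={B,C,F,G,H} → run B
t=7: ready={B,C,F,G,H} → run B
t=8: ready={C,F,G,H} → run C
t=9: ready={C,F,G,H} → run C
t=10: ready={F,G,H} → run G
t=11: ready={F,G,H} → run G
t=12: ready={F,G,H} → run G
t=13: ready={F,G,H} → run G
t=14: ready={F,G,H} → run G
t=15: ready={F,G,H} → run G
t=16: ready={F,H} → run H
t=17: ready={F,H} → run H
t=18: ready={F} → run F
t=19: ready={F} → run F
t=20: ready={F} → run F
t=21: ready={F} → run F
t=22: (idle)
t=23: (idle)
t=24: (idle)
t=25: (idle)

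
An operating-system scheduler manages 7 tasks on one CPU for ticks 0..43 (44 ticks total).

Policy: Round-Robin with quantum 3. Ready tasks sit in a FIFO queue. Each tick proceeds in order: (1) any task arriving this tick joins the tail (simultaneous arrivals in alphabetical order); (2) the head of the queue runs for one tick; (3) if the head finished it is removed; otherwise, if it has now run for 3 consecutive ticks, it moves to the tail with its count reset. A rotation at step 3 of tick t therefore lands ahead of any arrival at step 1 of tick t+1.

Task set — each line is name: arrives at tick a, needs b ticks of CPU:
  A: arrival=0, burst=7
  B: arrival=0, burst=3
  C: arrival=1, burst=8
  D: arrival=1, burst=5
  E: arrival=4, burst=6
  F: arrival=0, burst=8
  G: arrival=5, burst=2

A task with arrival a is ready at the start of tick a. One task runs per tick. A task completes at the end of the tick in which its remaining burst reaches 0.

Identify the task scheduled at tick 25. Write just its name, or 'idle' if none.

running at tick 25 = F

t=0: queue=[A,B,F] q_used=0 → run A
t=1: queue=[A,B,F,C,D] q_used=1 → run A
t=2: queue=[A,B,F,C,D] q_used=2 → run A
t=3: queue=[B,F,C,D,A] q_used=0 → run B
t=4: queue=[B,F,C,D,A,E] q_used=1 → run B
t=5: queue=[B,F,C,D,A,E,G] q_used=2 → run B
t=6: queue=[F,C,D,A,E,G] q_used=0 → run F
t=7: queue=[F,C,D,A,E,G] q_used=1 → run F
t=8: queue=[F,C,D,A,E,G] q_used=2 → run F
t=9: queue=[C,D,A,E,G,F] q_used=0 → run C
t=10: queue=[C,D,A,E,G,F] q_used=1 → run C
t=11: queue=[C,D,A,E,G,F] q_used=2 → run C
t=12: queue=[D,A,E,G,F,C] q_used=0 → run D
t=13: queue=[D,A,E,G,F,C] q_used=1 → run D
t=14: queue=[D,A,E,G,F,C] q_used=2 → run D
t=15: queue=[A,E,G,F,C,D] q_used=0 → run A
t=16: queue=[A,E,G,F,C,D] q_used=1 → run A
t=17: queue=[A,E,G,F,C,D] q_used=2 → run A
t=18: queue=[E,G,F,C,D,A] q_used=0 → run E
t=19: queue=[E,G,F,C,D,A] q_used=1 → run E
t=20: queue=[E,G,F,C,D,A] q_used=2 → run E
t=21: queue=[G,F,C,D,A,E] q_used=0 → run G
t=22: queue=[G,F,C,D,A,E] q_used=1 → run G
t=23: queue=[F,C,D,A,E] q_used=0 → run F
t=24: queue=[F,C,D,A,E] q_used=1 → run F
t=25: queue=[F,C,D,A,E] q_used=2 → run F
t=26: queue=[C,D,A,E,F] q_used=0 → run C
t=27: queue=[C,D,A,E,F] q_used=1 → run C
t=28: queue=[C,D,A,E,F] q_used=2 → run C
t=29: queue=[D,A,E,F,C] q_used=0 → run D
t=30: queue=[D,A,E,F,C] q_used=1 → run D
t=31: queue=[A,E,F,C] q_used=0 → run A
t=32: queue=[E,F,C] q_used=0 → run E
t=33: queue=[E,F,C] q_used=1 → run E
t=34: queue=[E,F,C] q_used=2 → run E
t=35: queue=[F,C] q_used=0 → run F
t=36: queue=[F,C] q_used=1 → run F
t=37: queue=[C] q_used=0 → run C
t=38: queue=[C] q_used=1 → run C
t=39: (idle)
t=40: (idle)
t=41: (idle)
t=42: (idle)
t=43: (idle)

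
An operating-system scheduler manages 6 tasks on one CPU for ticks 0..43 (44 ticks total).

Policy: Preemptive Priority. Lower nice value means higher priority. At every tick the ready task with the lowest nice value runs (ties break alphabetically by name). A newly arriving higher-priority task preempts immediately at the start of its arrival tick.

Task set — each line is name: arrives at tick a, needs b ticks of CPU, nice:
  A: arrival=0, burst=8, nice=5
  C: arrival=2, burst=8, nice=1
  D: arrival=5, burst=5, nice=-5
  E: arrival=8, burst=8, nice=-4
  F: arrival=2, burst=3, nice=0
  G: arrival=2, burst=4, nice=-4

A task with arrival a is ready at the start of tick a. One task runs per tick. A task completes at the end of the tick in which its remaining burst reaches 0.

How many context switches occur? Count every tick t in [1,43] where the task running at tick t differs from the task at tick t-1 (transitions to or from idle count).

t=0: ready={A} → run A
t=1: ready={A} → run A
t=2: ready={A,C,F,G} → run G
t=3: ready={A,C,F,G} → run G
t=4: ready={A,C,F,G} → run G
t=5: ready={A,C,D,F,G} → run D
t=6: ready={A,C,D,F,G} → run D
t=7: ready={A,C,D,F,G} → run D
t=8: ready={A,C,D,E,F,G} → run D
t=9: ready={A,C,D,E,F,G} → run D
t=10: ready={A,C,E,F,G} → run E
t=11: ready={A,C,E,F,G} → run E
t=12: ready={A,C,E,F,G} → run E
t=13: ready={A,C,E,F,G} → run E
t=14: ready={A,C,E,F,G} → run E
t=15: ready={A,C,E,F,G} → run E
t=16: ready={A,C,E,F,G} → run E
t=17: ready={A,C,E,F,G} → run E
t=18: ready={A,C,F,G} → run G
t=19: ready={A,C,F} → run F
t=20: ready={A,C,F} → run F
t=21: ready={A,C,F} → run F
t=22: ready={A,C} → run C
t=23: ready={A,C} → run C
t=24: ready={A,C} → run C
t=25: ready={A,C} → run C
t=26: ready={A,C} → run C
t=27: ready={A,C} → run C
t=28: ready={A,C} → run C
t=29: ready={A,C} → run C
t=30: ready={A} → run A
t=31: ready={A} → run A
t=32: ready={A} → run A
t=33: ready={A} → run A
t=34: ready={A} → run A
t=35: ready={A} → run A
t=36: (idle)
t=37: (idle)
t=38: (idle)
t=39: (idle)
t=40: (idle)
t=41: (idle)
t=42: (idle)
t=43: (idle)

context switches = 8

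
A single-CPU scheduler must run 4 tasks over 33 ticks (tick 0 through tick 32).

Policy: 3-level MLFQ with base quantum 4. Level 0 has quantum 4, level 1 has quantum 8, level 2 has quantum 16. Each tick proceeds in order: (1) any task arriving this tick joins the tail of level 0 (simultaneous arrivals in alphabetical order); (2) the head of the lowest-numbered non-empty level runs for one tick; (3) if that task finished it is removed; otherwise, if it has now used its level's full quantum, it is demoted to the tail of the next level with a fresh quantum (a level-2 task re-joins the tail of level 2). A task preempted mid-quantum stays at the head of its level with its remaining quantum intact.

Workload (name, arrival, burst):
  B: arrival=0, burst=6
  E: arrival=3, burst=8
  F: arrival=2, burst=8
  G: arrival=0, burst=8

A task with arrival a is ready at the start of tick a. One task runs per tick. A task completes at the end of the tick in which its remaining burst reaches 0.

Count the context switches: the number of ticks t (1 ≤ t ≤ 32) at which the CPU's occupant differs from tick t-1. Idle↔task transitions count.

context switches = 8

t=0: L0/L1/L2 = BG/-/- → run B
t=1: L0/L1/L2 = BG/-/- → run B
t=2: L0/L1/L2 = BGF/-/- → run B
t=3: L0/L1/L2 = BGFE/-/- → run B
t=4: L0/L1/L2 = GFE/B/- → run G
t=5: L0/L1/L2 = GFE/B/- → run G
t=6: L0/L1/L2 = GFE/B/- → run G
t=7: L0/L1/L2 = GFE/B/- → run G
t=8: L0/L1/L2 = FE/BG/- → run F
t=9: L0/L1/L2 = FE/BG/- → run F
t=10: L0/L1/L2 = FE/BG/- → run F
t=11: L0/L1/L2 = FE/BG/- → run F
t=12: L0/L1/L2 = E/BGF/- → run E
t=13: L0/L1/L2 = E/BGF/- → run E
t=14: L0/L1/L2 = E/BGF/- → run E
t=15: L0/L1/L2 = E/BGF/- → run E
t=16: L0/L1/L2 = -/BGFE/- → run B
t=17: L0/L1/L2 = -/BGFE/- → run B
t=18: L0/L1/L2 = -/GFE/- → run G
t=19: L0/L1/L2 = -/GFE/- → run G
t=20: L0/L1/L2 = -/GFE/- → run G
t=21: L0/L1/L2 = -/GFE/- → run G
t=22: L0/L1/L2 = -/FE/- → run F
t=23: L0/L1/L2 = -/FE/- → run F
t=24: L0/L1/L2 = -/FE/- → run F
t=25: L0/L1/L2 = -/FE/- → run F
t=26: L0/L1/L2 = -/E/- → run E
t=27: L0/L1/L2 = -/E/- → run E
t=28: L0/L1/L2 = -/E/- → run E
t=29: L0/L1/L2 = -/E/- → run E
t=30: (idle)
t=31: (idle)
t=32: (idle)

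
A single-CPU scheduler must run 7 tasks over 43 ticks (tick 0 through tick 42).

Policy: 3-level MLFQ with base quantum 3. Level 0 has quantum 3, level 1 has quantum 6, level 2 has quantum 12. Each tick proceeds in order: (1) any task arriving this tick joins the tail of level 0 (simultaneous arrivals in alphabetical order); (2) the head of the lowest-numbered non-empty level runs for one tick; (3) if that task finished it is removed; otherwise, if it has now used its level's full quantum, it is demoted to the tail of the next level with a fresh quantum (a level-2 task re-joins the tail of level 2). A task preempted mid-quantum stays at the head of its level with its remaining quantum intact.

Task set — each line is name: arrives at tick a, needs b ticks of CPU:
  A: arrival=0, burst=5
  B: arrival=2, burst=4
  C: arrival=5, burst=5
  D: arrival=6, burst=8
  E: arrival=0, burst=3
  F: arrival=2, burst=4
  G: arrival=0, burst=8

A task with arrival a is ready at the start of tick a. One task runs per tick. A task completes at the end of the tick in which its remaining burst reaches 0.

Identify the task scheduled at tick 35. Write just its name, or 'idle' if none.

t=0: L0/L1/L2 = AEG/-/- → run A
t=1: L0/L1/L2 = AEG/-/- → run A
t=2: L0/L1/L2 = AEGBF/-/- → run A
t=3: L0/L1/L2 = EGBF/A/- → run E
t=4: L0/L1/L2 = EGBF/A/- → run E
t=5: L0/L1/L2 = EGBFC/A/- → run E
t=6: L0/L1/L2 = GBFCD/A/- → run G
t=7: L0/L1/L2 = GBFCD/A/- → run G
t=8: L0/L1/L2 = GBFCD/A/- → run G
t=9: L0/L1/L2 = BFCD/AG/- → run B
t=10: L0/L1/L2 = BFCD/AG/- → run B
t=11: L0/L1/L2 = BFCD/AG/- → run B
t=12: L0/L1/L2 = FCD/AGB/- → run F
t=13: L0/L1/L2 = FCD/AGB/- → run F
t=14: L0/L1/L2 = FCD/AGB/- → run F
t=15: L0/L1/L2 = CD/AGBF/- → run C
t=16: L0/L1/L2 = CD/AGBF/- → run C
t=17: L0/L1/L2 = CD/AGBF/- → run C
t=18: L0/L1/L2 = D/AGBFC/- → run D
t=19: L0/L1/L2 = D/AGBFC/- → run D
t=20: L0/L1/L2 = D/AGBFC/- → run D
t=21: L0/L1/L2 = -/AGBFCD/- → run A
t=22: L0/L1/L2 = -/AGBFCD/- → run A
t=23: L0/L1/L2 = -/GBFCD/- → run G
t=24: L0/L1/L2 = -/GBFCD/- → run G
t=25: L0/L1/L2 = -/GBFCD/- → run G
t=26: L0/L1/L2 = -/GBFCD/- → run G
t=27: L0/L1/L2 = -/GBFCD/- → run G
t=28: L0/L1/L2 = -/BFCD/- → run B
t=29: L0/L1/L2 = -/FCD/- → run F
t=30: L0/L1/L2 = -/CD/- → run C
t=31: L0/L1/L2 = -/CD/- → run C
t=32: L0/L1/L2 = -/D/- → run D
t=33: L0/L1/L2 = -/D/- → run D
t=34: L0/L1/L2 = -/D/- → run D
t=35: L0/L1/L2 = -/D/- → run D
t=36: L0/L1/L2 = -/D/- → run D
t=37: (idle)
t=38: (idle)
t=39: (idle)
t=40: (idle)
t=41: (idle)
t=42: (idle)

running at tick 35 = D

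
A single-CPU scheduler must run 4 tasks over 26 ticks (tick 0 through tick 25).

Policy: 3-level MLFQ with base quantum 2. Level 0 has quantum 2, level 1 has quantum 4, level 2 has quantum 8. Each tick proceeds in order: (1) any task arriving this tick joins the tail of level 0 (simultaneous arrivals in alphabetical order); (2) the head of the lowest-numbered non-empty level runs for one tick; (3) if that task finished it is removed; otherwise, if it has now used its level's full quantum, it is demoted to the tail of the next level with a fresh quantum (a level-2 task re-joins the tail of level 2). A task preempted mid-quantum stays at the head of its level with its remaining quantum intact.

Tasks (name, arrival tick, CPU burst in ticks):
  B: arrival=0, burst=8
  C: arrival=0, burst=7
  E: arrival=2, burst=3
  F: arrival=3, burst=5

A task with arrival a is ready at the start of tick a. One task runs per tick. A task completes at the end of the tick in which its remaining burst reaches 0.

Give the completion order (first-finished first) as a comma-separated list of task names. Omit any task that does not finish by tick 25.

completion order = E, F, B, C

t=0: L0/L1/L2 = BC/-/- → run B
t=1: L0/L1/L2 = BC/-/- → run B
t=2: L0/L1/L2 = CE/B/- → run C
t=3: L0/L1/L2 = CEF/B/- → run C
t=4: L0/L1/L2 = EF/BC/- → run E
t=5: L0/L1/L2 = EF/BC/- → run E
t=6: L0/L1/L2 = F/BCE/- → run F
t=7: L0/L1/L2 = F/BCE/- → run F
t=8: L0/L1/L2 = -/BCEF/- → run B
t=9: L0/L1/L2 = -/BCEF/- → run B
t=10: L0/L1/L2 = -/BCEF/- → run B
t=11: L0/L1/L2 = -/BCEF/- → run B
t=12: L0/L1/L2 = -/CEF/B → run C
t=13: L0/L1/L2 = -/CEF/B → run C
t=14: L0/L1/L2 = -/CEF/B → run C
t=15: L0/L1/L2 = -/CEF/B → run C
t=16: L0/L1/L2 = -/EF/BC → run E
t=17: L0/L1/L2 = -/F/BC → run F
t=18: L0/L1/L2 = -/F/BC → run F
t=19: L0/L1/L2 = -/F/BC → run F
t=20: L0/L1/L2 = -/-/BC → run B
t=21: L0/L1/L2 = -/-/BC → run B
t=22: L0/L1/L2 = -/-/C → run C
t=23: (idle)
t=24: (idle)
t=25: (idle)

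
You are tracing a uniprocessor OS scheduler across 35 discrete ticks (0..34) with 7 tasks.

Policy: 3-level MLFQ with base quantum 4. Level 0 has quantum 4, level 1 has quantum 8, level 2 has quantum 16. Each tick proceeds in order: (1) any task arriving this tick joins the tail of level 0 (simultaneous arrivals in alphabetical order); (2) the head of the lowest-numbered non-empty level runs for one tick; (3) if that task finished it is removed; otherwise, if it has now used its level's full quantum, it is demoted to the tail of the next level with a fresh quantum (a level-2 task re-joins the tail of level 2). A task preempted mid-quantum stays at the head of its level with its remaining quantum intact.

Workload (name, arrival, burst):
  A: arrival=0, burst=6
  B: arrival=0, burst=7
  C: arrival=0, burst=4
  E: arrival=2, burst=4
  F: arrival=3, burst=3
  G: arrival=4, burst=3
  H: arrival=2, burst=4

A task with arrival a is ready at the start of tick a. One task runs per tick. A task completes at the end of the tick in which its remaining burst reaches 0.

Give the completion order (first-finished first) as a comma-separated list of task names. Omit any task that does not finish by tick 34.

t=0: L0/L1/L2 = ABC/-/- → run A
t=1: L0/L1/L2 = ABC/-/- → run A
t=2: L0/L1/L2 = ABCEH/-/- → run A
t=3: L0/L1/L2 = ABCEHF/-/- → run A
t=4: L0/L1/L2 = BCEHFG/A/- → run B
t=5: L0/L1/L2 = BCEHFG/A/- → run B
t=6: L0/L1/L2 = BCEHFG/A/- → run B
t=7: L0/L1/L2 = BCEHFG/A/- → run B
t=8: L0/L1/L2 = CEHFG/AB/- → run C
t=9: L0/L1/L2 = CEHFG/AB/- → run C
t=10: L0/L1/L2 = CEHFG/AB/- → run C
t=11: L0/L1/L2 = CEHFG/AB/- → run C
t=12: L0/L1/L2 = EHFG/AB/- → run E
t=13: L0/L1/L2 = EHFG/AB/- → run E
t=14: L0/L1/L2 = EHFG/AB/- → run E
t=15: L0/L1/L2 = EHFG/AB/- → run E
t=16: L0/L1/L2 = HFG/AB/- → run H
t=17: L0/L1/L2 = HFG/AB/- → run H
t=18: L0/L1/L2 = HFG/AB/- → run H
t=19: L0/L1/L2 = HFG/AB/- → run H
t=20: L0/L1/L2 = FG/AB/- → run F
t=21: L0/L1/L2 = FG/AB/- → run F
t=22: L0/L1/L2 = FG/AB/- → run F
t=23: L0/L1/L2 = G/AB/- → run G
t=24: L0/L1/L2 = G/AB/- → run G
t=25: L0/L1/L2 = G/AB/- → run G
t=26: L0/L1/L2 = -/AB/- → run A
t=27: L0/L1/L2 = -/AB/- → run A
t=28: L0/L1/L2 = -/B/- → run B
t=29: L0/L1/L2 = -/B/- → run B
t=30: L0/L1/L2 = -/B/- → run B
t=31: (idle)
t=32: (idle)
t=33: (idle)
t=34: (idle)

completion order = C, E, H, F, G, A, B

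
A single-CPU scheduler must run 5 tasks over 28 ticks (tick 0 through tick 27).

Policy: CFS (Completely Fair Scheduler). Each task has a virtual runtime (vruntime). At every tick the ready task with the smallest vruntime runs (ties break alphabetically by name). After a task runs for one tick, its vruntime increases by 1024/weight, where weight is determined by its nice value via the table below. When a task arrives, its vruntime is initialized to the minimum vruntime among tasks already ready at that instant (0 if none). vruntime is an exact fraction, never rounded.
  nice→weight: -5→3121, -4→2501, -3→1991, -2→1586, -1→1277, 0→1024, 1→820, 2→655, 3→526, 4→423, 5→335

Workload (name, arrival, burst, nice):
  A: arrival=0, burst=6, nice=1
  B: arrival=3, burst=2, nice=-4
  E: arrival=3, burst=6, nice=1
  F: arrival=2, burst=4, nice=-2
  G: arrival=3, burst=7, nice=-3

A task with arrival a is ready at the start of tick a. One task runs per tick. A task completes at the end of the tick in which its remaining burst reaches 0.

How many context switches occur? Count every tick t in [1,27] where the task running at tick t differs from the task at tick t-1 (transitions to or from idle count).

t=0: vr[A=0] → run A
t=1: vr[A=256/205] → run A
t=2: vr[A=512/205 F=512/205] → run A
t=3: vr[A=768/205 B=512/205 E=512/205 F=512/205 G=512/205] → run B
t=4: vr[A=768/205 B=36352/12505 E=512/205 F=512/205 G=512/205] → run E
t=5: vr[A=768/205 B=36352/12505 E=768/205 F=512/205 G=512/205] → run F
t=6: vr[A=768/205 B=36352/12505 E=768/205 F=510976/162565 G=512/205] → run G
t=7: vr[A=768/205 B=36352/12505 E=768/205 F=510976/162565 G=1229312/408155] → run B
t=8: vr[A=768/205 E=768/205 F=510976/162565 G=1229312/408155] → run G
t=9: vr[A=768/205 E=768/205 F=510976/162565 G=1439232/408155] → run F
t=10: vr[A=768/205 E=768/205 F=615936/162565 G=1439232/408155] → run G
t=11: vr[A=768/205 E=768/205 F=615936/162565 G=1649152/408155] → run A
t=12: vr[A=1024/205 E=768/205 F=615936/162565 G=1649152/408155] → run E
t=13: vr[A=1024/205 E=1024/205 F=615936/162565 G=1649152/408155] → run F
t=14: vr[A=1024/205 E=1024/205 F=720896/162565 G=1649152/408155] → run G
t=15: vr[A=1024/205 E=1024/205 F=720896/162565 G=1859072/408155] → run F
t=16: vr[A=1024/205 E=1024/205 G=1859072/408155] → run G
t=17: vr[A=1024/205 E=1024/205 G=2068992/408155] → run A
t=18: vr[A=256/41 E=1024/205 G=2068992/408155] → run E
t=19: vr[A=256/41 E=256/41 G=2068992/408155] → run G
t=20: vr[A=256/41 E=256/41 G=2278912/408155] → run G
t=21: vr[A=256/41 E=256/41] → run A
t=22: vr[E=256/41] → run E
t=23: vr[E=1536/205] → run E
t=24: vr[E=1792/205] → run E
t=25: (idle)
t=26: (idle)
t=27: (idle)

context switches = 20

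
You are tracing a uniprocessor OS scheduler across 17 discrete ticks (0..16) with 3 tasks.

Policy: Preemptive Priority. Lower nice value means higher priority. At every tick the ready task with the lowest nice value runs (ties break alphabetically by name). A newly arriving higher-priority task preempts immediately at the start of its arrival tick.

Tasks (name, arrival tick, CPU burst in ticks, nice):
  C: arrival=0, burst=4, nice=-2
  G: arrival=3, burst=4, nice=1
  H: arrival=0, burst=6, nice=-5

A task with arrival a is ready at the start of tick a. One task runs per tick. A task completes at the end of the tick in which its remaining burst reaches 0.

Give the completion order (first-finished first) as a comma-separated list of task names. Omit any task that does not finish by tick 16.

t=0: ready={C,H} → run H
t=1: ready={C,H} → run H
t=2: ready={C,H} → run H
t=3: ready={C,G,H} → run H
t=4: ready={C,G,H} → run H
t=5: ready={C,G,H} → run H
t=6: ready={C,G} → run C
t=7: ready={C,G} → run C
t=8: ready={C,G} → run C
t=9: ready={C,G} → run C
t=10: ready={G} → run G
t=11: ready={G} → run G
t=12: ready={G} → run G
t=13: ready={G} → run G
t=14: (idle)
t=15: (idle)
t=16: (idle)

completion order = H, C, G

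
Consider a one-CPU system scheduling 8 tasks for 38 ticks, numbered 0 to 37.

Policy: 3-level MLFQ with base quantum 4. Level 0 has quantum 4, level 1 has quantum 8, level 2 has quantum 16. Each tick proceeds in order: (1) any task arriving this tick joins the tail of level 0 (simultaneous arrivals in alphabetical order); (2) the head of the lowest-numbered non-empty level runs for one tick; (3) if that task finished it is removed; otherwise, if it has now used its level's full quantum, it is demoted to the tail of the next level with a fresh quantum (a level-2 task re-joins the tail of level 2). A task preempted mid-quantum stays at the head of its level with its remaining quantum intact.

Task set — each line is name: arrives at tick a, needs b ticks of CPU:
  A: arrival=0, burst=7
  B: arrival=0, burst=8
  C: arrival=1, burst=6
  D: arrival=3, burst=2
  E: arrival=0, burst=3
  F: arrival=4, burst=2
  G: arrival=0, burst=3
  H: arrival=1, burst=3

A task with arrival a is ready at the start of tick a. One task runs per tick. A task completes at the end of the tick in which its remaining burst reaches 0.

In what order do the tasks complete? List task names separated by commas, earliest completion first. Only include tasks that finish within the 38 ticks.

t=0: L0/L1/L2 = ABEG/-/- → run A
t=1: L0/L1/L2 = ABEGCH/-/- → run A
t=2: L0/L1/L2 = ABEGCH/-/- → run A
t=3: L0/L1/L2 = ABEGCHD/-/- → run A
t=4: L0/L1/L2 = BEGCHDF/A/- → run B
t=5: L0/L1/L2 = BEGCHDF/A/- → run B
t=6: L0/L1/L2 = BEGCHDF/A/- → run B
t=7: L0/L1/L2 = BEGCHDF/A/- → run B
t=8: L0/L1/L2 = EGCHDF/AB/- → run E
t=9: L0/L1/L2 = EGCHDF/AB/- → run E
t=10: L0/L1/L2 = EGCHDF/AB/- → run E
t=11: L0/L1/L2 = GCHDF/AB/- → run G
t=12: L0/L1/L2 = GCHDF/AB/- → run G
t=13: L0/L1/L2 = GCHDF/AB/- → run G
t=14: L0/L1/L2 = CHDF/AB/- → run C
t=15: L0/L1/L2 = CHDF/AB/- → run C
t=16: L0/L1/L2 = CHDF/AB/- → run C
t=17: L0/L1/L2 = CHDF/AB/- → run C
t=18: L0/L1/L2 = HDF/ABC/- → run H
t=19: L0/L1/L2 = HDF/ABC/- → run H
t=20: L0/L1/L2 = HDF/ABC/- → run H
t=21: L0/L1/L2 = DF/ABC/- → run D
t=22: L0/L1/L2 = DF/ABC/- → run D
t=23: L0/L1/L2 = F/ABC/- → run F
t=24: L0/L1/L2 = F/ABC/- → run F
t=25: L0/L1/L2 = -/ABC/- → run A
t=26: L0/L1/L2 = -/ABC/- → run A
t=27: L0/L1/L2 = -/ABC/- → run A
t=28: L0/L1/L2 = -/BC/- → run B
t=29: L0/L1/L2 = -/BC/- → run B
t=30: L0/L1/L2 = -/BC/- → run B
t=31: L0/L1/L2 = -/BC/- → run B
t=32: L0/L1/L2 = -/C/- → run C
t=33: L0/L1/L2 = -/C/- → run C
t=34: (idle)
t=35: (idle)
t=36: (idle)
t=37: (idle)

completion order = E, G, H, D, F, A, B, C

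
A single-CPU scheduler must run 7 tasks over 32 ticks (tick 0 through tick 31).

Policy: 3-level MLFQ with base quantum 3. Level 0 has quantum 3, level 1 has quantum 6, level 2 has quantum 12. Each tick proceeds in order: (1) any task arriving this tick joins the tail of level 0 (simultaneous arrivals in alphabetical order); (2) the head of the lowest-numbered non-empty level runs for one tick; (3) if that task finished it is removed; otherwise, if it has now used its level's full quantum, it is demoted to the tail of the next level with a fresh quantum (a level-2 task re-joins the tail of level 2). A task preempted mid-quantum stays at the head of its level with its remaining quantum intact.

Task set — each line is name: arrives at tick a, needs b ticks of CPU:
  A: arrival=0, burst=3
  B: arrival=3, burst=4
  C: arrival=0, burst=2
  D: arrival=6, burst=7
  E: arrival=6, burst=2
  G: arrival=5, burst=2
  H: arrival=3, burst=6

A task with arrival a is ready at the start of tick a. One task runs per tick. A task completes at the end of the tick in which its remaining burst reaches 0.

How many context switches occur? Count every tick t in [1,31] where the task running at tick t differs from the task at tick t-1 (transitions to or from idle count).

context switches = 10

t=0: L0/L1/L2 = AC/-/- → run A
t=1: L0/L1/L2 = AC/-/- → run A
t=2: L0/L1/L2 = AC/-/- → run A
t=3: L0/L1/L2 = CBH/-/- → run C
t=4: L0/L1/L2 = CBH/-/- → run C
t=5: L0/L1/L2 = BHG/-/- → run B
t=6: L0/L1/L2 = BHGDE/-/- → run B
t=7: L0/L1/L2 = BHGDE/-/- → run B
t=8: L0/L1/L2 = HGDE/B/- → run H
t=9: L0/L1/L2 = HGDE/B/- → run H
t=10: L0/L1/L2 = HGDE/B/- → run H
t=11: L0/L1/L2 = GDE/BH/- → run G
t=12: L0/L1/L2 = GDE/BH/- → run G
t=13: L0/L1/L2 = DE/BH/- → run D
t=14: L0/L1/L2 = DE/BH/- → run D
t=15: L0/L1/L2 = DE/BH/- → run D
t=16: L0/L1/L2 = E/BHD/- → run E
t=17: L0/L1/L2 = E/BHD/- → run E
t=18: L0/L1/L2 = -/BHD/- → run B
t=19: L0/L1/L2 = -/HD/- → run H
t=20: L0/L1/L2 = -/HD/- → run H
t=21: L0/L1/L2 = -/HD/- → run H
t=22: L0/L1/L2 = -/D/- → run D
t=23: L0/L1/L2 = -/D/- → run D
t=24: L0/L1/L2 = -/D/- → run D
t=25: L0/L1/L2 = -/D/- → run D
t=26: (idle)
t=27: (idle)
t=28: (idle)
t=29: (idle)
t=30: (idle)
t=31: (idle)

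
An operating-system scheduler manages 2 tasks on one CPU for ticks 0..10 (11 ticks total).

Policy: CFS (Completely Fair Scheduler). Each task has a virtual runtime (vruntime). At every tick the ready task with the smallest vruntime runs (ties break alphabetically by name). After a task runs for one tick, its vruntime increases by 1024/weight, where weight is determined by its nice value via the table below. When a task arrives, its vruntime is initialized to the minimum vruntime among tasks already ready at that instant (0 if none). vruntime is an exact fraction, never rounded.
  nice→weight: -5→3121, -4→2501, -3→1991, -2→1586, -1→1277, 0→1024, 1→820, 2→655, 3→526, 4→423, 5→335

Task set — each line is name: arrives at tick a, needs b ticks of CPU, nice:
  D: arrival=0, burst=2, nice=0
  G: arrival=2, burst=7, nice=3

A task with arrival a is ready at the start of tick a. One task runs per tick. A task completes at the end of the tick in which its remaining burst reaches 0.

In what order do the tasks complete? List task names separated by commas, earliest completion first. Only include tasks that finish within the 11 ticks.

t=0: vr[D=0] → run D
t=1: vr[D=1] → run D
t=2: vr[G=0] → run G
t=3: vr[G=512/263] → run G
t=4: vr[G=1024/263] → run G
t=5: vr[G=1536/263] → run G
t=6: vr[G=2048/263] → run G
t=7: vr[G=2560/263] → run G
t=8: vr[G=3072/263] → run G
t=9: (idle)
t=10: (idle)

completion order = D, G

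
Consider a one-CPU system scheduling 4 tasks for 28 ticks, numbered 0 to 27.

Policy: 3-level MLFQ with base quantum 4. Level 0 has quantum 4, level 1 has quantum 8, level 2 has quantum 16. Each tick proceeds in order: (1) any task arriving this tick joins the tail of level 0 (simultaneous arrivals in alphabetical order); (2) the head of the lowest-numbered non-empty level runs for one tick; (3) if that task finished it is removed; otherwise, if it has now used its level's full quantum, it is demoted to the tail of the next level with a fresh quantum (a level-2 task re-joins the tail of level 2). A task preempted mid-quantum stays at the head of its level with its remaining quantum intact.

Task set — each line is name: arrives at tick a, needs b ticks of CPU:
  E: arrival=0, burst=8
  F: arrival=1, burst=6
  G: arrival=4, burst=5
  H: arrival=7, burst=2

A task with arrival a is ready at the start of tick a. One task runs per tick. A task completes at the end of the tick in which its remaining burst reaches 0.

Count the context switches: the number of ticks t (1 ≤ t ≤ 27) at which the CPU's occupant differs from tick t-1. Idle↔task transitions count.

t=0: L0/L1/L2 = E/-/- → run E
t=1: L0/L1/L2 = EF/-/- → run E
t=2: L0/L1/L2 = EF/-/- → run E
t=3: L0/L1/L2 = EF/-/- → run E
t=4: L0/L1/L2 = FG/E/- → run F
t=5: L0/L1/L2 = FG/E/- → run F
t=6: L0/L1/L2 = FG/E/- → run F
t=7: L0/L1/L2 = FGH/E/- → run F
t=8: L0/L1/L2 = GH/EF/- → run G
t=9: L0/L1/L2 = GH/EF/- → run G
t=10: L0/L1/L2 = GH/EF/- → run G
t=11: L0/L1/L2 = GH/EF/- → run G
t=12: L0/L1/L2 = H/EFG/- → run H
t=13: L0/L1/L2 = H/EFG/- → run H
t=14: L0/L1/L2 = -/EFG/- → run E
t=15: L0/L1/L2 = -/EFG/- → run E
t=16: L0/L1/L2 = -/EFG/- → run E
t=17: L0/L1/L2 = -/EFG/- → run E
t=18: L0/L1/L2 = -/FG/- → run F
t=19: L0/L1/L2 = -/FG/- → run F
t=20: L0/L1/L2 = -/G/- → run G
t=21: (idle)
t=22: (idle)
t=23: (idle)
t=24: (idle)
t=25: (idle)
t=26: (idle)
t=27: (idle)

context switches = 7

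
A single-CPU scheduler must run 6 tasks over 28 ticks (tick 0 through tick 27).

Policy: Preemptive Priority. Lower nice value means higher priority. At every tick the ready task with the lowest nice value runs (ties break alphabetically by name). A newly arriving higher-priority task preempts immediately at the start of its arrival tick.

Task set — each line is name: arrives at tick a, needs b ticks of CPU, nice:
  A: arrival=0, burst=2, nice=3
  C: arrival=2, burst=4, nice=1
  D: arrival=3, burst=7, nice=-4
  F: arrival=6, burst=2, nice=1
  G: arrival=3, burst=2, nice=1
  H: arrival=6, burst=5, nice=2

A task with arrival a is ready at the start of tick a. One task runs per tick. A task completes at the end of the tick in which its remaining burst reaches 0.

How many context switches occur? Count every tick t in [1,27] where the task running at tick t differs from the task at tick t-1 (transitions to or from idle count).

context switches = 7

t=0: ready={A} → run A
t=1: ready={A} → run A
t=2: ready={C} → run C
t=3: ready={C,D,G} → run D
t=4: ready={C,D,G} → run D
t=5: ready={C,D,G} → run D
t=6: ready={C,D,F,G,H} → run D
t=7: ready={C,D,F,G,H} → run D
t=8: ready={C,D,F,G,H} → run D
t=9: ready={C,D,F,G,H} → run D
t=10: ready={C,F,G,H} → run C
t=11: ready={C,F,G,H} → run C
t=12: ready={C,F,G,H} → run C
t=13: ready={F,G,H} → run F
t=14: ready={F,G,H} → run F
t=15: ready={G,H} → run G
t=16: ready={G,H} → run G
t=17: ready={H} → run H
t=18: ready={H} → run H
t=19: ready={H} → run H
t=20: ready={H} → run H
t=21: ready={H} → run H
t=22: (idle)
t=23: (idle)
t=24: (idle)
t=25: (idle)
t=26: (idle)
t=27: (idle)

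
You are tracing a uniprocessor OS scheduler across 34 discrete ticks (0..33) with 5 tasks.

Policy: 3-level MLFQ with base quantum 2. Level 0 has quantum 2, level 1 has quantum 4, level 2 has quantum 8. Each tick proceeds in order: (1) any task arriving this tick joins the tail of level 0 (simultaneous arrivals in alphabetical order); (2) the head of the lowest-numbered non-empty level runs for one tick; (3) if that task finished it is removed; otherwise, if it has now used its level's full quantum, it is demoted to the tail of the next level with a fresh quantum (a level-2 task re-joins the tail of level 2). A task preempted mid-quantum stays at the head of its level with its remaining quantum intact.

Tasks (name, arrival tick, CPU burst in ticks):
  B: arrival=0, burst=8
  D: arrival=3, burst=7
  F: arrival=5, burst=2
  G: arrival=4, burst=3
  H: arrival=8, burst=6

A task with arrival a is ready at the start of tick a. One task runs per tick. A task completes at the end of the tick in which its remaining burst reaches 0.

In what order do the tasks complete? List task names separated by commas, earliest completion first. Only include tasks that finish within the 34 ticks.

t=0: L0/L1/L2 = B/-/- → run B
t=1: L0/L1/L2 = B/-/- → run B
t=2: L0/L1/L2 = -/B/- → run B
t=3: L0/L1/L2 = D/B/- → run D
t=4: L0/L1/L2 = DG/B/- → run D
t=5: L0/L1/L2 = GF/BD/- → run G
t=6: L0/L1/L2 = GF/BD/- → run G
t=7: L0/L1/L2 = F/BDG/- → run F
t=8: L0/L1/L2 = FH/BDG/- → run F
t=9: L0/L1/L2 = H/BDG/- → run H
t=10: L0/L1/L2 = H/BDG/- → run H
t=11: L0/L1/L2 = -/BDGH/- → run B
t=12: L0/L1/L2 = -/BDGH/- → run B
t=13: L0/L1/L2 = -/BDGH/- → run B
t=14: L0/L1/L2 = -/DGH/B → run D
t=15: L0/L1/L2 = -/DGH/B → run D
t=16: L0/L1/L2 = -/DGH/B → run D
t=17: L0/L1/L2 = -/DGH/B → run D
t=18: L0/L1/L2 = -/GH/BD → run G
t=19: L0/L1/L2 = -/H/BD → run H
t=20: L0/L1/L2 = -/H/BD → run H
t=21: L0/L1/L2 = -/H/BD → run H
t=22: L0/L1/L2 = -/H/BD → run H
t=23: L0/L1/L2 = -/-/BD → run B
t=24: L0/L1/L2 = -/-/BD → run B
t=25: L0/L1/L2 = -/-/D → run D
t=26: (idle)
t=27: (idle)
t=28: (idle)
t=29: (idle)
t=30: (idle)
t=31: (idle)
t=32: (idle)
t=33: (idle)

completion order = F, G, H, B, D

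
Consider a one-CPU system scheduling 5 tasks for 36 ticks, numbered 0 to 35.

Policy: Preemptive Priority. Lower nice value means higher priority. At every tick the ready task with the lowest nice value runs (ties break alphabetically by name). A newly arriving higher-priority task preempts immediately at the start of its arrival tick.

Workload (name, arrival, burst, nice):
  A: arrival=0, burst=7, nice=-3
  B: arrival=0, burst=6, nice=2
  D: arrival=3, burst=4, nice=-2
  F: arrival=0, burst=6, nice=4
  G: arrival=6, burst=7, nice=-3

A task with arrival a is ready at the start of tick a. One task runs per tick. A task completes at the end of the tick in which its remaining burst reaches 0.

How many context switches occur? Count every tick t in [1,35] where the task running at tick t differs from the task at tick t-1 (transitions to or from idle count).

context switches = 5

t=0: ready={A,B,F} → run A
t=1: ready={A,B,F} → run A
t=2: ready={A,B,F} → run A
t=3: ready={A,B,D,F} → run A
t=4: ready={A,B,D,F} → run A
t=5: ready={A,B,D,F} → run A
t=6: ready={A,B,D,F,G} → run A
t=7: ready={B,D,F,G} → run G
t=8: ready={B,D,F,G} → run G
t=9: ready={B,D,F,G} → run G
t=10: ready={B,D,F,G} → run G
t=11: ready={B,D,F,G} → run G
t=12: ready={B,D,F,G} → run G
t=13: ready={B,D,F,G} → run G
t=14: ready={B,D,F} → run D
t=15: ready={B,D,F} → run D
t=16: ready={B,D,F} → run D
t=17: ready={B,D,F} → run D
t=18: ready={B,F} → run B
t=19: ready={B,F} → run B
t=20: ready={B,F} → run B
t=21: ready={B,F} → run B
t=22: ready={B,F} → run B
t=23: ready={B,F} → run B
t=24: ready={F} → run F
t=25: ready={F} → run F
t=26: ready={F} → run F
t=27: ready={F} → run F
t=28: ready={F} → run F
t=29: ready={F} → run F
t=30: (idle)
t=31: (idle)
t=32: (idle)
t=33: (idle)
t=34: (idle)
t=35: (idle)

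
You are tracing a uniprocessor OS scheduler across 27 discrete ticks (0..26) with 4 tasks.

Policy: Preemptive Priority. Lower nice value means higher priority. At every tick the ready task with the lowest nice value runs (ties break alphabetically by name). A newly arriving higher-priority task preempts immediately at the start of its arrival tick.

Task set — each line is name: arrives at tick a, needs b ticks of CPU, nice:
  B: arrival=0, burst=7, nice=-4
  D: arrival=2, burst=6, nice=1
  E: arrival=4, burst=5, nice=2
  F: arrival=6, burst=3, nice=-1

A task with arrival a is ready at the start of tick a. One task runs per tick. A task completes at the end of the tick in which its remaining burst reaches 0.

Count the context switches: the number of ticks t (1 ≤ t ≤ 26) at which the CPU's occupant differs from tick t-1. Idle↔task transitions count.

t=0: ready={B} → run B
t=1: ready={B} → run B
t=2: ready={B,D} → run B
t=3: ready={B,D} → run B
t=4: ready={B,D,E} → run B
t=5: ready={B,D,E} → run B
t=6: ready={B,D,E,F} → run B
t=7: ready={D,E,F} → run F
t=8: ready={D,E,F} → run F
t=9: ready={D,E,F} → run F
t=10: ready={D,E} → run D
t=11: ready={D,E} → run D
t=12: ready={D,E} → run D
t=13: ready={D,E} → run D
t=14: ready={D,E} → run D
t=15: ready={D,E} → run D
t=16: ready={E} → run E
t=17: ready={E} → run E
t=18: ready={E} → run E
t=19: ready={E} → run E
t=20: ready={E} → run E
t=21: (idle)
t=22: (idle)
t=23: (idle)
t=24: (idle)
t=25: (idle)
t=26: (idle)

context switches = 4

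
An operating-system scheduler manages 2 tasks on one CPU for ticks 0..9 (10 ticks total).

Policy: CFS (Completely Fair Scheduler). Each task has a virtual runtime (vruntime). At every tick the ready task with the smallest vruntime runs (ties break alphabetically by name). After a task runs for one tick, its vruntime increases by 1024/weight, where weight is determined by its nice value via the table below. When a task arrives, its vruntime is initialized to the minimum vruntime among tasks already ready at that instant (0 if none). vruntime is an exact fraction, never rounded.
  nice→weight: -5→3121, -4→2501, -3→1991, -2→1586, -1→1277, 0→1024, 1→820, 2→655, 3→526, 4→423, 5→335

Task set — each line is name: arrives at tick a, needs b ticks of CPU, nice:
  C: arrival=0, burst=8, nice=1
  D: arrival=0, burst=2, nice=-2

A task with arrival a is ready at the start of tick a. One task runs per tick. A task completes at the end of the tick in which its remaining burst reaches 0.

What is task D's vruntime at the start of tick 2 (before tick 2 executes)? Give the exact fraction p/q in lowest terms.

t=0: vr[C=0 D=0] → run C
t=1: vr[C=256/205 D=0] → run D
t=2: vr[C=256/205 D=512/793] → run D
t=3: vr[C=256/205] → run C
t=4: vr[C=512/205] → run C
t=5: vr[C=768/205] → run C
t=6: vr[C=1024/205] → run C
t=7: vr[C=256/41] → run C
t=8: vr[C=1536/205] → run C
t=9: vr[C=1792/205] → run C

vruntime(D, start of tick 2) = 512/793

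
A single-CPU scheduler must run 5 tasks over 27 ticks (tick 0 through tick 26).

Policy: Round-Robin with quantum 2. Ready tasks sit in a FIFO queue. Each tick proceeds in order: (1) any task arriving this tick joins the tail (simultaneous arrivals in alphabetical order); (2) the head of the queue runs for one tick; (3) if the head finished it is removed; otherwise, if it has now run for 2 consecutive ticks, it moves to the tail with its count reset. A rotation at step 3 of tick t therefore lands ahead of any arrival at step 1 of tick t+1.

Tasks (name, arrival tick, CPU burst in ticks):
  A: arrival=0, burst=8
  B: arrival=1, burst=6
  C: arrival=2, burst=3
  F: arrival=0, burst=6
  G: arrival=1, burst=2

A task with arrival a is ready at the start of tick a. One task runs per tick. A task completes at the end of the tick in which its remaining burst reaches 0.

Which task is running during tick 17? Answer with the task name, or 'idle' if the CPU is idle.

running at tick 17 = A

t=0: queue=[A,F] q_used=0 → run A
t=1: queue=[A,F,B,G] q_used=1 → run A
t=2: queue=[F,B,G,A,C] q_used=0 → run F
t=3: queue=[F,B,G,A,C] q_used=1 → run F
t=4: queue=[B,G,A,C,F] q_used=0 → run B
t=5: queue=[B,G,A,C,F] q_used=1 → run B
t=6: queue=[G,A,C,F,B] q_used=0 → run G
t=7: queue=[G,A,C,F,B] q_used=1 → run G
t=8: queue=[A,C,F,B] q_used=0 → run A
t=9: queue=[A,C,F,B] q_used=1 → run A
t=10: queue=[C,F,B,A] q_used=0 → run C
t=11: queue=[C,F,B,A] q_used=1 → run C
t=12: queue=[F,B,A,C] q_used=0 → run F
t=13: queue=[F,B,A,C] q_used=1 → run F
t=14: queue=[B,A,C,F] q_used=0 → run B
t=15: queue=[B,A,C,F] q_used=1 → run B
t=16: queue=[A,C,F,B] q_used=0 → run A
t=17: queue=[A,C,F,B] q_used=1 → run A
t=18: queue=[C,F,B,A] q_used=0 → run C
t=19: queue=[F,B,A] q_used=0 → run F
t=20: queue=[F,B,A] q_used=1 → run F
t=21: queue=[B,A] q_used=0 → run B
t=22: queue=[B,A] q_used=1 → run B
t=23: queue=[A] q_used=0 → run A
t=24: queue=[A] q_used=1 → run A
t=25: (idle)
t=26: (idle)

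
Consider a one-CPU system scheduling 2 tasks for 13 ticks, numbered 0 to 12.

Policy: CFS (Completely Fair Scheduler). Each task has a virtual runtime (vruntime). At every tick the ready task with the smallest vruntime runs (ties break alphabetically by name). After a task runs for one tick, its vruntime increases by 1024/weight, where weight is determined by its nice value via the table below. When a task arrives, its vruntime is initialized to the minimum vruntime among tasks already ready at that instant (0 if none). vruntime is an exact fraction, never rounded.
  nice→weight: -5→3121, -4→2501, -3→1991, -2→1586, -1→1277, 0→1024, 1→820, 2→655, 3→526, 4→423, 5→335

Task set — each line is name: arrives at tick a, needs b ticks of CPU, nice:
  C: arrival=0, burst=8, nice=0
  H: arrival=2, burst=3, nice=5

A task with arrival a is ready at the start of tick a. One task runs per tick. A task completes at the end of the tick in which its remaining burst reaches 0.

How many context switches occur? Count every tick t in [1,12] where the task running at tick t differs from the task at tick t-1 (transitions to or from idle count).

t=0: vr[C=0] → run C
t=1: vr[C=1] → run C
t=2: vr[C=2 H=2] → run C
t=3: vr[C=3 H=2] → run H
t=4: vr[C=3 H=1694/335] → run C
t=5: vr[C=4 H=1694/335] → run C
t=6: vr[C=5 H=1694/335] → run C
t=7: vr[C=6 H=1694/335] → run H
t=8: vr[C=6 H=2718/335] → run C
t=9: vr[C=7 H=2718/335] → run C
t=10: vr[H=2718/335] → run H
t=11: (idle)
t=12: (idle)

context switches = 6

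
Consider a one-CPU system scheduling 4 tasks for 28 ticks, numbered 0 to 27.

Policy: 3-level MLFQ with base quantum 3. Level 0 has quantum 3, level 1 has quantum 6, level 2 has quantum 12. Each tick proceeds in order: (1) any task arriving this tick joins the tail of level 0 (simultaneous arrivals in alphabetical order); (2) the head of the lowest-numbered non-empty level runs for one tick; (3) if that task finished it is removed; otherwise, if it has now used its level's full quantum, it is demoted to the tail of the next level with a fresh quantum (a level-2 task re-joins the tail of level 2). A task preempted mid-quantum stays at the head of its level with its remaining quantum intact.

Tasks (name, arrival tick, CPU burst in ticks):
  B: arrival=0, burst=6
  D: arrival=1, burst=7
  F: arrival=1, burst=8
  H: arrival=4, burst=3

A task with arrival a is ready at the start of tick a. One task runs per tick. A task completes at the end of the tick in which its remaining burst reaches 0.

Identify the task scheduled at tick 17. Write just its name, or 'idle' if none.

t=0: L0/L1/L2 = B/-/- → run B
t=1: L0/L1/L2 = BDF/-/- → run B
t=2: L0/L1/L2 = BDF/-/- → run B
t=3: L0/L1/L2 = DF/B/- → run D
t=4: L0/L1/L2 = DFH/B/- → run D
t=5: L0/L1/L2 = DFH/B/- → run D
t=6: L0/L1/L2 = FH/BD/- → run F
t=7: L0/L1/L2 = FH/BD/- → run F
t=8: L0/L1/L2 = FH/BD/- → run F
t=9: L0/L1/L2 = H/BDF/- → run H
t=10: L0/L1/L2 = H/BDF/- → run H
t=11: L0/L1/L2 = H/BDF/- → run H
t=12: L0/L1/L2 = -/BDF/- → run B
t=13: L0/L1/L2 = -/BDF/- → run B
t=14: L0/L1/L2 = -/BDF/- → run B
t=15: L0/L1/L2 = -/DF/- → run D
t=16: L0/L1/L2 = -/DF/- → run D
t=17: L0/L1/L2 = -/DF/- → run D
t=18: L0/L1/L2 = -/DF/- → run D
t=19: L0/L1/L2 = -/F/- → run F
t=20: L0/L1/L2 = -/F/- → run F
t=21: L0/L1/L2 = -/F/- → run F
t=22: L0/L1/L2 = -/F/- → run F
t=23: L0/L1/L2 = -/F/- → run F
t=24: (idle)
t=25: (idle)
t=26: (idle)
t=27: (idle)

running at tick 17 = D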